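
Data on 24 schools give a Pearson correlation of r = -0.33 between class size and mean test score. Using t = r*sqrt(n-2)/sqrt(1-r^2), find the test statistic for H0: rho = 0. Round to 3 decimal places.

-1.640

t = r·√(n−2) / √(1−r²) with r = -0.33, n = 24
  = -0.33·√22 / √(1 − 0.1089)
  = -0.33·4.690416 / 0.943981
  = -1.547837 / 0.943981 = -1.640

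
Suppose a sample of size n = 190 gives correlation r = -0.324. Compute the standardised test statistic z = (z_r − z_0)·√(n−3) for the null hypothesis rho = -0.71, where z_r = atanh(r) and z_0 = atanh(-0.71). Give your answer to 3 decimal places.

z_r = atanh(-0.324) = -0.336110,  z_0 = atanh(-0.71) = -0.887184
SE = 1/√(n−3) = 1/√187 = 0.073127
z = (z_r − z_0)/SE = (-0.336110 − (-0.887184)) / 0.073127 = 0.551074 / 0.073127 = 7.536

7.536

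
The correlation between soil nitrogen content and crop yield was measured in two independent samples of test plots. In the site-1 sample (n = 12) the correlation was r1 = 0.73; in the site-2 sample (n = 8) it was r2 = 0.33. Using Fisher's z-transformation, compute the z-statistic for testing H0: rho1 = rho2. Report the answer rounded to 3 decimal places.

1.050

z1 = atanh(0.73) = 0.928727,  z2 = atanh(0.33) = 0.342828
SE = √(1/(n1−3) + 1/(n2−3)) = √(1/9 + 1/5) = √(0.1111111 + 0.2000000) = √0.3111111 = 0.557773
z = (z1 − z2)/SE = (0.928727 − 0.342828) / 0.557773 = 0.585899 / 0.557773 = 1.050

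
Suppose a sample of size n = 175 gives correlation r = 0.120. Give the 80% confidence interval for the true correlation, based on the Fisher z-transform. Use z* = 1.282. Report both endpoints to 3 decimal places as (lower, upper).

(0.023, 0.215)

Fisher z: z_r = atanh(r) = ½·ln((1+0.120)/(1−0.120)) = 0.120581
SE(z) = 1/√(n−3) = 1/√172 = 0.076249
80% ⇒ z* = 1.282; margin = 1.282·0.076249 = 0.097751
CI on z-scale: (0.022830, 0.218332)
Back-transform: tanh(0.022830) = 0.022826, tanh(0.218332) = 0.214928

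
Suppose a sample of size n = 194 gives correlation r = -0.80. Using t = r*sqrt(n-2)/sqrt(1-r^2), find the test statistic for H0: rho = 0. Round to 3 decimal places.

-18.475

t = r·√(n−2) / √(1−r²) with r = -0.80, n = 194
  = -0.80·√192 / √(1 − 0.6400)
  = -0.80·13.856406 / 0.600000
  = -11.085125 / 0.600000 = -18.475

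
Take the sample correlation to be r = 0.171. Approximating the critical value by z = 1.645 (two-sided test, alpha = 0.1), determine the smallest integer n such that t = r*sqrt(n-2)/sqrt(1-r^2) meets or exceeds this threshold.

92

Need r·√(n−2)/√(1−r²) ≥ 1.645
√(n−2) ≥ 1.645·√(1−0.029241) / 0.171 = 1.645·0.985271 / 0.171 = 9.4782
n−2 ≥ 89.8363  ⇒  n ≥ 91.8363
Smallest integer n = 92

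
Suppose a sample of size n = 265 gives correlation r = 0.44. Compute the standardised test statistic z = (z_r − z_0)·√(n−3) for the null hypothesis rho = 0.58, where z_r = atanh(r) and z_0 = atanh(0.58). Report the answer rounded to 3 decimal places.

z_r = atanh(0.44) = 0.472231,  z_0 = atanh(0.58) = 0.662463
SE = 1/√(n−3) = 1/√262 = 0.061780
z = (z_r − z_0)/SE = (0.472231 − 0.662463) / 0.061780 = -0.190232 / 0.061780 = -3.079

-3.079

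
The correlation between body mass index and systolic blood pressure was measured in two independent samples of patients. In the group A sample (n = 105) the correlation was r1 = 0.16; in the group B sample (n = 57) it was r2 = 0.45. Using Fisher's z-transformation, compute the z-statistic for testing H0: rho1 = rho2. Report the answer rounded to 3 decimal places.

z1 = atanh(0.16) = 0.161387,  z2 = atanh(0.45) = 0.484700
SE = √(1/(n1−3) + 1/(n2−3)) = √(1/102 + 1/54) = √(0.0098039 + 0.0185185) = √0.0283224 = 0.168293
z = (z1 − z2)/SE = (0.161387 − 0.484700) / 0.168293 = -0.323313 / 0.168293 = -1.921

-1.921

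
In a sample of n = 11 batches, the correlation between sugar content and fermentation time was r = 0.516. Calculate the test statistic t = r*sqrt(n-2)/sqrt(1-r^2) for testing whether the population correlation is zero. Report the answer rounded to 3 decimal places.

1.807

1 − r² = 1 − 0.266256 = 0.733744;  √(1−r²) = 0.856589
√(n−2) = √9 = 3.000000
t = r·√(n−2)/√(1−r²) = 0.516 · 3.000000 / 0.856589 = 1.807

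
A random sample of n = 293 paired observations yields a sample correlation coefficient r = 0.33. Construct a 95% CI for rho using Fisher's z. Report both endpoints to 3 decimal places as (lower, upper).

(0.224, 0.428)

Fisher z: z_r = atanh(r) = ½·ln((1+0.33)/(1−0.33)) = 0.342828
SE(z) = 1/√(n−3) = 1/√290 = 0.058722
95% ⇒ z* = 1.960; margin = 1.960·0.058722 = 0.115095
CI on z-scale: (0.227733, 0.457923)
Back-transform: tanh(0.227733) = 0.223876, tanh(0.457923) = 0.428390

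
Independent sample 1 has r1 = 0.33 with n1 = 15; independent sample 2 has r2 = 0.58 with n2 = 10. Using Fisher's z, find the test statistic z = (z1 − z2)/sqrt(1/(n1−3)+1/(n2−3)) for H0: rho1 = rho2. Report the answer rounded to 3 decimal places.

-0.672

z1 = atanh(0.33) = 0.342828,  z2 = atanh(0.58) = 0.662463
SE = √(1/(n1−3) + 1/(n2−3)) = √(1/12 + 1/7) = √(0.0833333 + 0.1428571) = √0.2261904 = 0.475595
z = (z1 − z2)/SE = (0.342828 − 0.662463) / 0.475595 = -0.319635 / 0.475595 = -0.672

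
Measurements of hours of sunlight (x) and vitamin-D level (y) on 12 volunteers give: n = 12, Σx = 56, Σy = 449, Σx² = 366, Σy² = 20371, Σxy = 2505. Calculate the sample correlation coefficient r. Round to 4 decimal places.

S_xy = nΣxy − ΣxΣy = 12·2505 − 56·449 = 30060 − 25144 = 4916
S_xx = nΣx² − (Σx)² = 12·366 − 56² = 4392 − 3136 = 1256
S_yy = nΣy² − (Σy)² = 12·20371 − 449² = 244452 − 201601 = 42851
r = S_xy / √(S_xx·S_yy) = 4916 / √(1256·42851) = 4916 / √53820856 = 4916 / 7336.2699 = 0.6701

0.6701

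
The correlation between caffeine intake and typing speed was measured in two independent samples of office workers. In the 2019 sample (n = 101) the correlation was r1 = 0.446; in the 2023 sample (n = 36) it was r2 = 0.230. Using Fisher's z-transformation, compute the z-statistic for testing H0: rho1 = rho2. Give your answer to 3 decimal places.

z1 = atanh(0.446) = 0.479696,  z2 = atanh(0.230) = 0.234189
SE = √(1/(n1−3) + 1/(n2−3)) = √(1/98 + 1/33) = √(0.0102041 + 0.0303030) = √0.0405071 = 0.201264
z = (z1 − z2)/SE = (0.479696 − 0.234189) / 0.201264 = 0.245507 / 0.201264 = 1.220

1.220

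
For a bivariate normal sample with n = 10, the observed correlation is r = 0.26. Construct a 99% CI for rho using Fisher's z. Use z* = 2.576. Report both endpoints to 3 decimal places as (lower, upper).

(-0.609, 0.845)

Fisher z: z_r = atanh(r) = ½·ln((1+0.26)/(1−0.26)) = 0.266108
SE(z) = 1/√(n−3) = 1/√7 = 0.377964
99% ⇒ z* = 2.576; margin = 2.576·0.377964 = 0.973635
CI on z-scale: (-0.707527, 1.239743)
Back-transform: tanh(-0.707527) = -0.609124, tanh(1.239743) = 0.845382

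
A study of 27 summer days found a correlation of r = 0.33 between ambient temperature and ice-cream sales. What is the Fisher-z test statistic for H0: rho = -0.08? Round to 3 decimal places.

Fisher z: atanh(0.33) = 0.342828, atanh(-0.08) = -0.080171
z = (z_r − z_0)·√(n−3) = (0.342828 − (-0.080171))·√24 = 0.422999 · 4.898979 = 2.072

2.072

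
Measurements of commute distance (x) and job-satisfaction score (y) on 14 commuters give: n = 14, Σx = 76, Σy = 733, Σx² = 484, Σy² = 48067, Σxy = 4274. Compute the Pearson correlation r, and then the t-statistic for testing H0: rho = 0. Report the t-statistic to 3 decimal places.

1.313

Numerator: nΣxy − (Σx)(Σy) = 14·4274 − (76)(733) = 4128
Denominator: √[(nΣx²−(Σx)²)(nΣy²−(Σy)²)]
  nΣx²−(Σx)² = 14·484 − 5776 = 1000;  nΣy²−(Σy)² = 14·48067 − 537289 = 135649
  √(1000·135649) = √135649000 = 11646.8451
r = 4128 / 11646.8451 = 0.3544
t = r·√(n−2)/√(1−r²) = 0.3544·√12 / √(1−0.125599) = 1.227678 / 0.935094 = 1.313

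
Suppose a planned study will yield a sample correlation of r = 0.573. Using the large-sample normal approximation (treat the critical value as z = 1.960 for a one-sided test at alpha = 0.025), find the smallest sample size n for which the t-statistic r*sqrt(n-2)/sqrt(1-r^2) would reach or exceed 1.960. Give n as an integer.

Need r·√(n−2)/√(1−r²) ≥ 1.960
√(n−2) ≥ 1.960·√(1−0.328329) / 0.573 = 1.960·0.819555 / 0.573 = 2.8034
n−2 ≥ 7.8591  ⇒  n ≥ 9.8591
Smallest integer n = 10

10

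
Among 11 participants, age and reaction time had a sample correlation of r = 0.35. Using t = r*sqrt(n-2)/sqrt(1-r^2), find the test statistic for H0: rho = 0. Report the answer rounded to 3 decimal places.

1 − r² = 1 − 0.1225 = 0.8775;  √(1−r²) = 0.936750
√(n−2) = √9 = 3.000000
t = r·√(n−2)/√(1−r²) = 0.35 · 3.000000 / 0.936750 = 1.121

1.121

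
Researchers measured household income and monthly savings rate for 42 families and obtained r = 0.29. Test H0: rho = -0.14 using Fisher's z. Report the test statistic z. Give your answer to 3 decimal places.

z_r = atanh(0.29) = 0.298566,  z_0 = atanh(-0.14) = -0.140926
SE = 1/√(n−3) = 1/√39 = 0.160128
z = (z_r − z_0)/SE = (0.298566 − (-0.140926)) / 0.160128 = 0.439492 / 0.160128 = 2.745

2.745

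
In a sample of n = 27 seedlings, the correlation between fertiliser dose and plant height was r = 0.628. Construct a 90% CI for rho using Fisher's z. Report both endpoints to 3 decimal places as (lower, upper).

Fisher z: z_r = atanh(r) = ½·ln((1+0.628)/(1−0.628)) = 0.738107
SE(z) = 1/√(n−3) = 1/√24 = 0.204124
90% ⇒ z* = 1.645; margin = 1.645·0.204124 = 0.335784
CI on z-scale: (0.402323, 1.073891)
Back-transform: tanh(0.402323) = 0.381935, tanh(1.073891) = 0.790923

(0.382, 0.791)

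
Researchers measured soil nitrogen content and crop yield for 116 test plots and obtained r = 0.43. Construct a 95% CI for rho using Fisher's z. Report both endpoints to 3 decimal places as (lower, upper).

(0.269, 0.568)

Fisher z: z_r = atanh(r) = ½·ln((1+0.43)/(1−0.43)) = 0.459897
SE(z) = 1/√(n−3) = 1/√113 = 0.094072
95% ⇒ z* = 1.960; margin = 1.960·0.094072 = 0.184381
CI on z-scale: (0.275516, 0.644278)
Back-transform: tanh(0.275516) = 0.268750, tanh(0.644278) = 0.567805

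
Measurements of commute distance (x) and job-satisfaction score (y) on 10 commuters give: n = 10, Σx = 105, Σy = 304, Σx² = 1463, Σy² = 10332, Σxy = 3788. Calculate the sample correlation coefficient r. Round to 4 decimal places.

Numerator: nΣxy − (Σx)(Σy) = 10·3788 − (105)(304) = 5960
Denominator: √[(nΣx²−(Σx)²)(nΣy²−(Σy)²)]
  nΣx²−(Σx)² = 10·1463 − 11025 = 3605;  nΣy²−(Σy)² = 10·10332 − 92416 = 10904
  √(3605·10904) = √39308920 = 6269.6826
r = 5960 / 6269.6826 = 0.9506

0.9506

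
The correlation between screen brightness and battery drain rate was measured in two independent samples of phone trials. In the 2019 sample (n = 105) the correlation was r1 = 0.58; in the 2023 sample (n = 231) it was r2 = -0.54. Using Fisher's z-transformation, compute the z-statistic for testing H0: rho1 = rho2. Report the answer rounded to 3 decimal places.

Fisher z-transforms: z1 = atanh(0.58) = 0.662463, z2 = atanh(-0.54) = -0.604156; difference d = 1.266619
Var(d) = 1/102 + 1/228 = 0.0098039 + 0.0043860 = 0.0141899
z = d/√Var(d) = 1.266619 / √0.0141899 = 1.266619 / 0.119121 = 10.633

10.633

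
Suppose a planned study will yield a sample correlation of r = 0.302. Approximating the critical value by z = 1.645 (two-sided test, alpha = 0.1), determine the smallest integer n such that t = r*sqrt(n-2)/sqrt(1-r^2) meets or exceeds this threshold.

Need r·√(n−2)/√(1−r²) ≥ 1.645
√(n−2) ≥ 1.645·√(1−0.091204) / 0.302 = 1.645·0.953308 / 0.302 = 5.1927
n−2 ≥ 26.9641  ⇒  n ≥ 28.9641
Smallest integer n = 29

29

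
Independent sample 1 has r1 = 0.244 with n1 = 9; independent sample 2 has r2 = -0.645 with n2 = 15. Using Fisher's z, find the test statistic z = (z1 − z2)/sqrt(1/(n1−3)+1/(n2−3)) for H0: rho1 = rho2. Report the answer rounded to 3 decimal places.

2.031

Fisher z-transforms: z1 = atanh(0.244) = 0.249023, z2 = atanh(-0.645) = -0.766689; difference d = 1.015712
Var(d) = 1/6 + 1/12 = 0.1666667 + 0.0833333 = 0.2500000
z = d/√Var(d) = 1.015712 / √0.2500000 = 1.015712 / 0.500000 = 2.031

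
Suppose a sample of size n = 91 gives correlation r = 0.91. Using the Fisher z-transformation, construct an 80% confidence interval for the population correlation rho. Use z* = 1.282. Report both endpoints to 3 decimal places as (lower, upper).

z_r = atanh(0.91) = 1.527524;  SE = 1/√(n−3) = 1/√88 = 0.106600
z-limits: 1.527524 ± 1.282·0.106600 = 1.527524 ± 0.136661 = [1.390863, 1.664185]
ρ-limits: (tanh 1.390863, tanh 1.664185) = (0.883, 0.931)

(0.883, 0.931)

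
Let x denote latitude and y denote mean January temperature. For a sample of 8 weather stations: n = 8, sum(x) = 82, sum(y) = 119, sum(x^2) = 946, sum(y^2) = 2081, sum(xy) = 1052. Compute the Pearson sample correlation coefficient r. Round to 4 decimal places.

-0.9263

Numerator: nΣxy − (Σx)(Σy) = 8·1052 − (82)(119) = -1342
Denominator: √[(nΣx²−(Σx)²)(nΣy²−(Σy)²)]
  nΣx²−(Σx)² = 8·946 − 6724 = 844;  nΣy²−(Σy)² = 8·2081 − 14161 = 2487
  √(844·2487) = √2099028 = 1448.8023
r = -1342 / 1448.8023 = -0.9263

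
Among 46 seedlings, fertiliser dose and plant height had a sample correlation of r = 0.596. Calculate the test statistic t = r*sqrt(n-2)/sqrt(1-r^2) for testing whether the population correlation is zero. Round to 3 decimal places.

1 − r² = 1 − 0.355216 = 0.644784;  √(1−r²) = 0.802984
√(n−2) = √44 = 6.633250
t = r·√(n−2)/√(1−r²) = 0.596 · 6.633250 / 0.802984 = 4.923

4.923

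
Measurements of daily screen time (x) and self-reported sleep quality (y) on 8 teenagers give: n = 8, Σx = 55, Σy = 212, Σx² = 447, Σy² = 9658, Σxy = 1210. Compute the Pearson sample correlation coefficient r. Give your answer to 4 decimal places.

-0.4692

S_xy = nΣxy − ΣxΣy = 8·1210 − 55·212 = 9680 − 11660 = -1980
S_xx = nΣx² − (Σx)² = 8·447 − 55² = 3576 − 3025 = 551
S_yy = nΣy² − (Σy)² = 8·9658 − 212² = 77264 − 44944 = 32320
r = S_xy / √(S_xx·S_yy) = -1980 / √(551·32320) = -1980 / √17808320 = -1980 / 4219.9905 = -0.4692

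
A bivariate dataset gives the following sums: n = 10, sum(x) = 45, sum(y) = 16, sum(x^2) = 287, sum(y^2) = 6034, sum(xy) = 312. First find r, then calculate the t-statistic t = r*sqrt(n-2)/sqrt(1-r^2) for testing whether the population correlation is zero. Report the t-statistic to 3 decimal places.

1.012

Numerator: nΣxy − (Σx)(Σy) = 10·312 − (45)(16) = 2400
Denominator: √[(nΣx²−(Σx)²)(nΣy²−(Σy)²)]
  nΣx²−(Σx)² = 10·287 − 2025 = 845;  nΣy²−(Σy)² = 10·6034 − 256 = 60084
  √(845·60084) = √50770980 = 7125.3758
r = 2400 / 7125.3758 = 0.3368
t = r·√(n−2)/√(1−r²) = 0.3368·√8 / √(1−0.113434) = 0.952614 / 0.941576 = 1.012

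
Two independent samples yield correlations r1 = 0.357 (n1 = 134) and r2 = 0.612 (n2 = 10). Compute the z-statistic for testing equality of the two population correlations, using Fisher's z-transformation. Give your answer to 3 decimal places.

Fisher z-transforms: z1 = atanh(0.357) = 0.373443, z2 = atanh(0.612) = 0.712113; difference d = -0.338670
Var(d) = 1/131 + 1/7 = 0.0076336 + 0.1428571 = 0.1504907
z = d/√Var(d) = -0.338670 / √0.1504907 = -0.338670 / 0.387931 = -0.873

-0.873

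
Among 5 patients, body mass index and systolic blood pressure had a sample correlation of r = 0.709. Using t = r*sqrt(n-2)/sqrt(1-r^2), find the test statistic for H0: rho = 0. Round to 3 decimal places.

t = r·√(n−2) / √(1−r²) with r = 0.709, n = 5
  = 0.709·√3 / √(1 − 0.502681)
  = 0.709·1.732051 / 0.705208
  = 1.228024 / 0.705208 = 1.741

1.741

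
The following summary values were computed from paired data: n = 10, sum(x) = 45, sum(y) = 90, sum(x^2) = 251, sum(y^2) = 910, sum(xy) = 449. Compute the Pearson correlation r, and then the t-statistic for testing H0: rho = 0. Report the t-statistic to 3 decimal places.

S_xy = nΣxy − ΣxΣy = 10·449 − 45·90 = 4490 − 4050 = 440
S_xx = nΣx² − (Σx)² = 10·251 − 45² = 2510 − 2025 = 485
S_yy = nΣy² − (Σy)² = 10·910 − 90² = 9100 − 8100 = 1000
r = S_xy / √(S_xx·S_yy) = 440 / √(485·1000) = 440 / √485000 = 440 / 696.4194 = 0.6318
t = r·√(n−2)/√(1−r²) = 0.6318·√8 / √(1−0.399171) = 1.787000 / 0.775132 = 2.305

2.305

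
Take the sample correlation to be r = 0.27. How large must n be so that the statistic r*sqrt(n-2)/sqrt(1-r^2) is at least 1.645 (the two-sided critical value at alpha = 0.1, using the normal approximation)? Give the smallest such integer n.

37

r√(n−2)/√(1−r²) ≥ 1.645  ⇔  n−2 ≥ (1.645)²·(1−r²)/r²
(1−r²)/r² = (1−0.0729)/0.0729 = 12.7174
n ≥ 2 + 2.706025·12.7174 = 2 + 34.4136 = 36.4136
⌈36.4136⌉ = 37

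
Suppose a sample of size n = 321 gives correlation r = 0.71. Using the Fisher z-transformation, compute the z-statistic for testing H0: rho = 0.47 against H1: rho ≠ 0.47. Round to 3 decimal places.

z_r = atanh(0.71) = 0.887184,  z_0 = atanh(0.47) = 0.510070
SE = 1/√(n−3) = 1/√318 = 0.056077
z = (z_r − z_0)/SE = (0.887184 − 0.510070) / 0.056077 = 0.377114 / 0.056077 = 6.725

6.725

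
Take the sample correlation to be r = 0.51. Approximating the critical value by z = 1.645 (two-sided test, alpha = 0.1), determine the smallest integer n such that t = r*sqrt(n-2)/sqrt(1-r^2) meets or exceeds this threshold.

10

r√(n−2)/√(1−r²) ≥ 1.645  ⇔  n−2 ≥ (1.645)²·(1−r²)/r²
(1−r²)/r² = (1−0.2601)/0.2601 = 2.8447
n ≥ 2 + 2.706025·2.8447 = 2 + 7.6978 = 9.6978
⌈9.6978⌉ = 10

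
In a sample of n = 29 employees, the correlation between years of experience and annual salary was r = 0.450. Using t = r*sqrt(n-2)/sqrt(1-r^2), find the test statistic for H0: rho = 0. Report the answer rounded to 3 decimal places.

2.618

t = r·√(n−2) / √(1−r²) with r = 0.450, n = 29
  = 0.450·√27 / √(1 − 0.202500)
  = 0.450·5.196152 / 0.893029
  = 2.338268 / 0.893029 = 2.618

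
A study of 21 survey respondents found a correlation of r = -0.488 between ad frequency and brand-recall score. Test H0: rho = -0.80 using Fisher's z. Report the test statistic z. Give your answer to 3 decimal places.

z_r = atanh(-0.488) = -0.533432,  z_0 = atanh(-0.80) = -1.098612
SE = 1/√(n−3) = 1/√18 = 0.235702
z = (z_r − z_0)/SE = (-0.533432 − (-1.098612)) / 0.235702 = 0.565180 / 0.235702 = 2.398

2.398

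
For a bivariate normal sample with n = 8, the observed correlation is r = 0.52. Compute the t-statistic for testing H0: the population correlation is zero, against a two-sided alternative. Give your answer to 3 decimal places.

1.491

t = r·√(n−2) / √(1−r²) with r = 0.52, n = 8
  = 0.52·√6 / √(1 − 0.2704)
  = 0.52·2.449490 / 0.854166
  = 1.273735 / 0.854166 = 1.491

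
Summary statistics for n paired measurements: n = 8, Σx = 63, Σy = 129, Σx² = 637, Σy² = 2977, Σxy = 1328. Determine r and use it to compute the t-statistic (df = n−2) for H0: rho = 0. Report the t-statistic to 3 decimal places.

Numerator: nΣxy − (Σx)(Σy) = 8·1328 − (63)(129) = 2497
Denominator: √[(nΣx²−(Σx)²)(nΣy²−(Σy)²)]
  nΣx²−(Σx)² = 8·637 − 3969 = 1127;  nΣy²−(Σy)² = 8·2977 − 16641 = 7175
  √(1127·7175) = √8086225 = 2843.6288
r = 2497 / 2843.6288 = 0.8781
t = r·√(n−2)/√(1−r²) = 0.8781·√6 / √(1−0.771060) = 2.150897 / 0.478477 = 4.495

4.495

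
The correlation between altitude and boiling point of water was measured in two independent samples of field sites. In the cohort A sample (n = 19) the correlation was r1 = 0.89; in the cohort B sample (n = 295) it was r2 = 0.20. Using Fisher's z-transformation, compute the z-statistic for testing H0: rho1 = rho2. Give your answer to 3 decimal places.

Fisher z-transforms: z1 = atanh(0.89) = 1.421926, z2 = atanh(0.20) = 0.202733; difference d = 1.219193
Var(d) = 1/16 + 1/292 = 0.0625000 + 0.0034247 = 0.0659247
z = d/√Var(d) = 1.219193 / √0.0659247 = 1.219193 / 0.256758 = 4.748

4.748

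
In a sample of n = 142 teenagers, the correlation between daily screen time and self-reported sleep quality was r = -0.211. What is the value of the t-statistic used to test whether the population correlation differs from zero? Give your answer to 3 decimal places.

-2.554

t = r·√(n−2) / √(1−r²) with r = -0.211, n = 142
  = -0.211·√140 / √(1 − 0.044521)
  = -0.211·11.832160 / 0.977486
  = -2.496586 / 0.977486 = -2.554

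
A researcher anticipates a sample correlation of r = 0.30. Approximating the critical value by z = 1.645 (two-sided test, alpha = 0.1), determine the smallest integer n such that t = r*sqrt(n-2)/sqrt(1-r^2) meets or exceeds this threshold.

r√(n−2)/√(1−r²) ≥ 1.645  ⇔  n−2 ≥ (1.645)²·(1−r²)/r²
(1−r²)/r² = (1−0.0900)/0.0900 = 10.1111
n ≥ 2 + 2.706025·10.1111 = 2 + 27.3609 = 29.3609
⌈29.3609⌉ = 30

30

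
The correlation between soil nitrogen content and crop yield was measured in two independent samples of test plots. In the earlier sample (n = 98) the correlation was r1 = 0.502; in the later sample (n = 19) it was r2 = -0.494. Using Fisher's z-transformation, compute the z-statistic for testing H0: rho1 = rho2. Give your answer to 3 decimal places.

4.046

Fisher z-transforms: z1 = atanh(0.502) = 0.551976, z2 = atanh(-0.494) = -0.541338; difference d = 1.093314
Var(d) = 1/95 + 1/16 = 0.0105263 + 0.0625000 = 0.0730263
z = d/√Var(d) = 1.093314 / √0.0730263 = 1.093314 / 0.270234 = 4.046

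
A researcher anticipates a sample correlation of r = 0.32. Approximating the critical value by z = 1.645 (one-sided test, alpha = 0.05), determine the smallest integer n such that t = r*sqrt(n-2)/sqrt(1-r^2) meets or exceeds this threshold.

r√(n−2)/√(1−r²) ≥ 1.645  ⇔  n−2 ≥ (1.645)²·(1−r²)/r²
(1−r²)/r² = (1−0.1024)/0.1024 = 8.7656
n ≥ 2 + 2.706025·8.7656 = 2 + 23.7199 = 25.7199
⌈25.7199⌉ = 26

26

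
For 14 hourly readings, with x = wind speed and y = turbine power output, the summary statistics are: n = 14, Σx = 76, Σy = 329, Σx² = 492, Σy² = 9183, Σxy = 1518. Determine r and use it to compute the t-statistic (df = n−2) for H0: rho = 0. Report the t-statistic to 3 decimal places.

Numerator: nΣxy − (Σx)(Σy) = 14·1518 − (76)(329) = -3752
Denominator: √[(nΣx²−(Σx)²)(nΣy²−(Σy)²)]
  nΣx²−(Σx)² = 14·492 − 5776 = 1112;  nΣy²−(Σy)² = 14·9183 − 108241 = 20321
  √(1112·20321) = √22596952 = 4753.6251
r = -3752 / 4753.6251 = -0.7893
t = r·√(n−2)/√(1−r²) = -0.7893·√12 / √(1−0.622994) = -2.734215 / 0.614008 = -4.453

-4.453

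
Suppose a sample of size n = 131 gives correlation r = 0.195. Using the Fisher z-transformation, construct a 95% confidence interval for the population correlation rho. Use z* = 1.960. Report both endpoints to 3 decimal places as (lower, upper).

(0.024, 0.355)

z_r = atanh(0.195) = 0.197530;  SE = 1/√(n−3) = 1/√128 = 0.088388
z-limits: 0.197530 ± 1.960·0.088388 = 0.197530 ± 0.173240 = [0.024290, 0.370770]
ρ-limits: (tanh 0.024290, tanh 0.370770) = (0.024, 0.355)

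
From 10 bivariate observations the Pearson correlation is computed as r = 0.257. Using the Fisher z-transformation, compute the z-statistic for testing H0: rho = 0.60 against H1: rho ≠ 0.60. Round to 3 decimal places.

-1.138

Fisher z: atanh(0.257) = 0.262894, atanh(0.60) = 0.693147
z = (z_r − z_0)·√(n−3) = (0.262894 − 0.693147)·√7 = -0.430253 · 2.645751 = -1.138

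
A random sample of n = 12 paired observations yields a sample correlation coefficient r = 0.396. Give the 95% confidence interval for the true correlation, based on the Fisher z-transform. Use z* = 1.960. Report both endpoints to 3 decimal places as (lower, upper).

(-0.230, 0.790)

Fisher z: z_r = atanh(r) = ½·ln((1+0.396)/(1−0.396)) = 0.418896
SE(z) = 1/√(n−3) = 1/√9 = 0.333333
95% ⇒ z* = 1.960; margin = 1.960·0.333333 = 0.653333
CI on z-scale: (-0.234437, 1.072229)
Back-transform: tanh(-0.234437) = -0.230234, tanh(1.072229) = 0.790300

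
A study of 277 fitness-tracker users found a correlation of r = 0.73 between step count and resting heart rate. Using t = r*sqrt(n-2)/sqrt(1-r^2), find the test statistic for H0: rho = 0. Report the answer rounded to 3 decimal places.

1 − r² = 1 − 0.5329 = 0.4671;  √(1−r²) = 0.683447
√(n−2) = √275 = 16.583124
t = r·√(n−2)/√(1−r²) = 0.73 · 16.583124 / 0.683447 = 17.713

17.713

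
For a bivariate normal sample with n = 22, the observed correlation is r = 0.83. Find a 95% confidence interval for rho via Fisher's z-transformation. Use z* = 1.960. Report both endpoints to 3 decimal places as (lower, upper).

z_r = atanh(0.83) = 1.188136;  SE = 1/√(n−3) = 1/√19 = 0.229416
z-limits: 1.188136 ± 1.960·0.229416 = 1.188136 ± 0.449655 = [0.738481, 1.637791]
ρ-limits: (tanh 0.738481, tanh 1.637791) = (0.628, 0.927)

(0.628, 0.927)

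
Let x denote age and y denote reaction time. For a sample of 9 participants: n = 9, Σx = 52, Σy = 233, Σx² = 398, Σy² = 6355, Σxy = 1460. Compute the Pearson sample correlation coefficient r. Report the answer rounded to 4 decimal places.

S_xy = nΣxy − ΣxΣy = 9·1460 − 52·233 = 13140 − 12116 = 1024
S_xx = nΣx² − (Σx)² = 9·398 − 52² = 3582 − 2704 = 878
S_yy = nΣy² − (Σy)² = 9·6355 − 233² = 57195 − 54289 = 2906
r = S_xy / √(S_xx·S_yy) = 1024 / √(878·2906) = 1024 / √2551468 = 1024 / 1597.3315 = 0.6411

0.6411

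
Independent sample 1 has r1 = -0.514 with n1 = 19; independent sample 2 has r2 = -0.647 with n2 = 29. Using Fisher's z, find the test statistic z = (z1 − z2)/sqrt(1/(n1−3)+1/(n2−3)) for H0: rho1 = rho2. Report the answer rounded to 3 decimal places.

z1 = atanh(-0.514) = -0.568151,  z2 = atanh(-0.647) = -0.770121
SE = √(1/(n1−3) + 1/(n2−3)) = √(1/16 + 1/26) = √(0.0625000 + 0.0384615) = √0.1009615 = 0.317744
z = (z1 − z2)/SE = (-0.568151 − (-0.770121)) / 0.317744 = 0.201970 / 0.317744 = 0.636

0.636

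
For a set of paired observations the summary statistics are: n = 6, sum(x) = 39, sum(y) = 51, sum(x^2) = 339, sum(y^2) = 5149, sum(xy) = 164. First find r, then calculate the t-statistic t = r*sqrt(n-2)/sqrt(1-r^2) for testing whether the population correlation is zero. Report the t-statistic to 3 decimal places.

S_xy = nΣxy − ΣxΣy = 6·164 − 39·51 = 984 − 1989 = -1005
S_xx = nΣx² − (Σx)² = 6·339 − 39² = 2034 − 1521 = 513
S_yy = nΣy² − (Σy)² = 6·5149 − 51² = 30894 − 2601 = 28293
r = S_xy / √(S_xx·S_yy) = -1005 / √(513·28293) = -1005 / √14514309 = -1005 / 3809.7650 = -0.2638
t = r·√(n−2)/√(1−r²) = -0.2638·√4 / √(1−0.069590) = -0.527600 / 0.964578 = -0.547

-0.547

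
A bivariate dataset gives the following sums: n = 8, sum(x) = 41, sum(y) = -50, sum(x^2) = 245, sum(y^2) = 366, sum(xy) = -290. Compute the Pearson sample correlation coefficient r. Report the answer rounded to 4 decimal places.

-0.7813

Numerator: nΣxy − (Σx)(Σy) = 8·(-290) − (41)(-50) = -270
Denominator: √[(nΣx²−(Σx)²)(nΣy²−(Σy)²)]
  nΣx²−(Σx)² = 8·245 − 1681 = 279;  nΣy²−(Σy)² = 8·366 − 2500 = 428
  √(279·428) = √119412 = 345.5604
r = -270 / 345.5604 = -0.7813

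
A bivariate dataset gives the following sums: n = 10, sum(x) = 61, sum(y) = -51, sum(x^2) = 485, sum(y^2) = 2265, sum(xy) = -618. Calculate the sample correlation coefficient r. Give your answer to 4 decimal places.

S_xy = nΣxy − ΣxΣy = 10·(-618) − 61·(-51) = -6180 − (-3111) = -3069
S_xx = nΣx² − (Σx)² = 10·485 − 61² = 4850 − 3721 = 1129
S_yy = nΣy² − (Σy)² = 10·2265 − (-51)² = 22650 − 2601 = 20049
r = S_xy / √(S_xx·S_yy) = -3069 / √(1129·20049) = -3069 / √22635321 = -3069 / 4757.6592 = -0.6451

-0.6451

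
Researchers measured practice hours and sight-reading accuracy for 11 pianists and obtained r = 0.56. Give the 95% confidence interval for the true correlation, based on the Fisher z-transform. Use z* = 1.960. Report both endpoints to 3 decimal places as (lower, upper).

Fisher z: z_r = atanh(r) = ½·ln((1+0.56)/(1−0.56)) = 0.632833
SE(z) = 1/√(n−3) = 1/√8 = 0.353553
95% ⇒ z* = 1.960; margin = 1.960·0.353553 = 0.692964
CI on z-scale: (-0.060131, 1.325797)
Back-transform: tanh(-0.060131) = -0.060059, tanh(1.325797) = 0.868218

(-0.060, 0.868)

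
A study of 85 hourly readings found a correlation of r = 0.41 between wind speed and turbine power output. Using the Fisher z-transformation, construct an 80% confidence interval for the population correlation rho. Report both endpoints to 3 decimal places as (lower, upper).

(0.286, 0.521)

z_r = atanh(0.41) = 0.435611;  SE = 1/√(n−3) = 1/√82 = 0.110432
z-limits: 0.435611 ± 1.282·0.110432 = 0.435611 ± 0.141574 = [0.294037, 0.577185]
ρ-limits: (tanh 0.294037, tanh 0.577185) = (0.286, 0.521)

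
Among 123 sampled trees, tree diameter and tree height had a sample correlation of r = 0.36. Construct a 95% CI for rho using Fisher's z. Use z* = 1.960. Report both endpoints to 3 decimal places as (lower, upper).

Fisher z: z_r = atanh(r) = ½·ln((1+0.36)/(1−0.36)) = 0.376886
SE(z) = 1/√(n−3) = 1/√120 = 0.091287
95% ⇒ z* = 1.960; margin = 1.960·0.091287 = 0.178923
CI on z-scale: (0.197963, 0.555809)
Back-transform: tanh(0.197963) = 0.195417, tanh(0.555809) = 0.504861

(0.195, 0.505)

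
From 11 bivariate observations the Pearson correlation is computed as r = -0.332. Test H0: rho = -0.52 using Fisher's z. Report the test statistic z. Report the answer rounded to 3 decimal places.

0.654

z_r = atanh(-0.332) = -0.345074,  z_0 = atanh(-0.52) = -0.576340
SE = 1/√(n−3) = 1/√8 = 0.353553
z = (z_r − z_0)/SE = (-0.345074 − (-0.576340)) / 0.353553 = 0.231266 / 0.353553 = 0.654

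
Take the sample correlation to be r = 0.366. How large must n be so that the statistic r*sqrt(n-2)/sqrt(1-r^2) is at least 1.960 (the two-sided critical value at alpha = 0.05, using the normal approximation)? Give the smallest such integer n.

27

r√(n−2)/√(1−r²) ≥ 1.960  ⇔  n−2 ≥ (1.960)²·(1−r²)/r²
(1−r²)/r² = (1−0.133956)/0.133956 = 6.4651
n ≥ 2 + 3.8416·6.4651 = 2 + 24.8363 = 26.8363
⌈26.8363⌉ = 27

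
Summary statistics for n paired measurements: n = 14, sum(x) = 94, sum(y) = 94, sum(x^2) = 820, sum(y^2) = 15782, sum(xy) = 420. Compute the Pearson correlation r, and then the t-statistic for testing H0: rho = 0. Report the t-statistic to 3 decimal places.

-0.436

Numerator: nΣxy − (Σx)(Σy) = 14·420 − (94)(94) = -2956
Denominator: √[(nΣx²−(Σx)²)(nΣy²−(Σy)²)]
  nΣx²−(Σx)² = 14·820 − 8836 = 2644;  nΣy²−(Σy)² = 14·15782 − 8836 = 212112
  √(2644·212112) = √560824128 = 23681.7256
r = -2956 / 23681.7256 = -0.1248
t = r·√(n−2)/√(1−r²) = -0.1248·√12 / √(1−0.015575) = -0.432320 / 0.992182 = -0.436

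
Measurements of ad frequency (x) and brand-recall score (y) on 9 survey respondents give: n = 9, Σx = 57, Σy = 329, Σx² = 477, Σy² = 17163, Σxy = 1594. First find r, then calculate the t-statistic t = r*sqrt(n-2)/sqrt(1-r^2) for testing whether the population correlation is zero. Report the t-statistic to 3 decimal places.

-2.171

Numerator: nΣxy − (Σx)(Σy) = 9·1594 − (57)(329) = -4407
Denominator: √[(nΣx²−(Σx)²)(nΣy²−(Σy)²)]
  nΣx²−(Σx)² = 9·477 − 3249 = 1044;  nΣy²−(Σy)² = 9·17163 − 108241 = 46226
  √(1044·46226) = √48259944 = 6946.9377
r = -4407 / 6946.9377 = -0.6344
t = r·√(n−2)/√(1−r²) = -0.6344·√7 / √(1−0.402463) = -1.678465 / 0.773005 = -2.171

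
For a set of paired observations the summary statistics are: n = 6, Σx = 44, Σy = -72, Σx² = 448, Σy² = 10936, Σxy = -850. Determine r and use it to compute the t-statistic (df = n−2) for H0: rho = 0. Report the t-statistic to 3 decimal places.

-0.598

S_xy = nΣxy − ΣxΣy = 6·(-850) − 44·(-72) = -5100 − (-3168) = -1932
S_xx = nΣx² − (Σx)² = 6·448 − 44² = 2688 − 1936 = 752
S_yy = nΣy² − (Σy)² = 6·10936 − (-72)² = 65616 − 5184 = 60432
r = S_xy / √(S_xx·S_yy) = -1932 / √(752·60432) = -1932 / √45444864 = -1932 / 6741.2806 = -0.2866
t = r·√(n−2)/√(1−r²) = -0.2866·√4 / √(1−0.082140) = -0.573200 / 0.958050 = -0.598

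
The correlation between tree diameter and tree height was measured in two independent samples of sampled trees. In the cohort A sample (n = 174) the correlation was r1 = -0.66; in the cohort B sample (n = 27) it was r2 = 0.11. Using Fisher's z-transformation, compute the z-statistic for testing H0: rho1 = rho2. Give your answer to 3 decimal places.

Fisher z-transforms: z1 = atanh(-0.66) = -0.792814, z2 = atanh(0.11) = 0.110447; difference d = -0.903261
Var(d) = 1/171 + 1/24 = 0.0058480 + 0.0416667 = 0.0475147
z = d/√Var(d) = -0.903261 / √0.0475147 = -0.903261 / 0.217979 = -4.144

-4.144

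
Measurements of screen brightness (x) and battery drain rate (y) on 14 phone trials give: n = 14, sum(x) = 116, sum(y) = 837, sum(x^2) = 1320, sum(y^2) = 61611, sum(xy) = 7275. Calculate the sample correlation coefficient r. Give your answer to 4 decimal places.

Numerator: nΣxy − (Σx)(Σy) = 14·7275 − (116)(837) = 4758
Denominator: √[(nΣx²−(Σx)²)(nΣy²−(Σy)²)]
  nΣx²−(Σx)² = 14·1320 − 13456 = 5024;  nΣy²−(Σy)² = 14·61611 − 700569 = 161985
  √(5024·161985) = √813812640 = 28527.4016
r = 4758 / 28527.4016 = 0.1668

0.1668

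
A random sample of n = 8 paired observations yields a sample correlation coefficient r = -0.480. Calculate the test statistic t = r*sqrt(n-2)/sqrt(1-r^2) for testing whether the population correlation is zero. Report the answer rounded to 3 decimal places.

-1.340

t = r·√(n−2) / √(1−r²) with r = -0.480, n = 8
  = -0.480·√6 / √(1 − 0.230400)
  = -0.480·2.449490 / 0.877268
  = -1.175755 / 0.877268 = -1.340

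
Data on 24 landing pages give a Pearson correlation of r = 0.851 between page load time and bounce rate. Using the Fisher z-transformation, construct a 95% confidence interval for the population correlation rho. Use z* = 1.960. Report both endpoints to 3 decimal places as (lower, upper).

(0.682, 0.934)

z_r = atanh(0.851) = 1.259768;  SE = 1/√(n−3) = 1/√21 = 0.218218
z-limits: 1.259768 ± 1.960·0.218218 = 1.259768 ± 0.427707 = [0.832061, 1.687475]
ρ-limits: (tanh 0.832061, tanh 1.687475) = (0.682, 0.934)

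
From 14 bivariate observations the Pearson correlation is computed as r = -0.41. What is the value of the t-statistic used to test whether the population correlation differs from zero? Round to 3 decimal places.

-1.557

1 − r² = 1 − 0.1681 = 0.8319;  √(1−r²) = 0.912086
√(n−2) = √12 = 3.464102
t = r·√(n−2)/√(1−r²) = -0.41 · 3.464102 / 0.912086 = -1.557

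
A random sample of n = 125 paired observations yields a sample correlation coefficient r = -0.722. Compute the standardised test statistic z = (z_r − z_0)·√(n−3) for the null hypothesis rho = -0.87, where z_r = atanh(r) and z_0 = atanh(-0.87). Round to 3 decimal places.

4.653

Fisher z: atanh(-0.722) = -0.911810, atanh(-0.87) = -1.333080
z = (z_r − z_0)·√(n−3) = (-0.911810 − (-1.333080))·√122 = 0.421270 · 11.045361 = 4.653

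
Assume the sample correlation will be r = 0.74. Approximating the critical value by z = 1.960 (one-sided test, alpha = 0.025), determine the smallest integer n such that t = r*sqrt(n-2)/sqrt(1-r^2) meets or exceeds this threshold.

6

r√(n−2)/√(1−r²) ≥ 1.960  ⇔  n−2 ≥ (1.960)²·(1−r²)/r²
(1−r²)/r² = (1−0.5476)/0.5476 = 0.8262
n ≥ 2 + 3.8416·0.8262 = 2 + 3.1739 = 5.1739
⌈5.1739⌉ = 6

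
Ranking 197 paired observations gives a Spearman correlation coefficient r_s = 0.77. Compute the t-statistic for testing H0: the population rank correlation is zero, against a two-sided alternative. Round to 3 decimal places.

t = r_s·√(n−2) / √(1−r_s²) with r_s = 0.77, n = 197
  = 0.77·√195 / √(1 − 0.5929)
  = 0.77·13.964240 / 0.638044
  = 10.752465 / 0.638044 = 16.852

16.852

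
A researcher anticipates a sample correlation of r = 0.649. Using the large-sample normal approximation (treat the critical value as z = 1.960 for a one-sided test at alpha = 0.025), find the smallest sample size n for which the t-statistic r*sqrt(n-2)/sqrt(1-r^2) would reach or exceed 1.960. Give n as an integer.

8

Need r·√(n−2)/√(1−r²) ≥ 1.960
√(n−2) ≥ 1.960·√(1−0.421201) / 0.649 = 1.960·0.760788 / 0.649 = 2.2976
n−2 ≥ 5.2790  ⇒  n ≥ 7.2790
Smallest integer n = 8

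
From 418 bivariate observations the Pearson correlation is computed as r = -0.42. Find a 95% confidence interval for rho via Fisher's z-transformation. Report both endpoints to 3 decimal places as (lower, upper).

(-0.496, -0.338)

z_r = atanh(-0.42) = -0.447692;  SE = 1/√(n−3) = 1/√415 = 0.049088
z-limits: -0.447692 ± 1.960·0.049088 = -0.447692 ± 0.096212 = [-0.543904, -0.351480]
ρ-limits: (tanh -0.543904, tanh -0.351480) = (-0.496, -0.338)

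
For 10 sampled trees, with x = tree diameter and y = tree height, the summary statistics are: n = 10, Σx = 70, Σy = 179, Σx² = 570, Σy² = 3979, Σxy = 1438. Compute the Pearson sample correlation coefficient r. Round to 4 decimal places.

Numerator: nΣxy − (Σx)(Σy) = 10·1438 − (70)(179) = 1850
Denominator: √[(nΣx²−(Σx)²)(nΣy²−(Σy)²)]
  nΣx²−(Σx)² = 10·570 − 4900 = 800;  nΣy²−(Σy)² = 10·3979 − 32041 = 7749
  √(800·7749) = √6199200 = 2489.8193
r = 1850 / 2489.8193 = 0.7430

0.7430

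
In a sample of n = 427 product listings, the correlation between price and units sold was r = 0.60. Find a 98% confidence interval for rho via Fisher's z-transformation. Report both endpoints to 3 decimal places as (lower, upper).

(0.523, 0.667)

z_r = atanh(0.60) = 0.693147;  SE = 1/√(n−3) = 1/√424 = 0.048564
z-limits: 0.693147 ± 2.326·0.048564 = 0.693147 ± 0.112960 = [0.580187, 0.806107]
ρ-limits: (tanh 0.580187, tanh 0.806107) = (0.523, 0.667)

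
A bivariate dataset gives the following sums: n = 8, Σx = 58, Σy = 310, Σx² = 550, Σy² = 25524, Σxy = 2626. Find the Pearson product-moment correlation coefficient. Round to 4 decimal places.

Numerator: nΣxy − (Σx)(Σy) = 8·2626 − (58)(310) = 3028
Denominator: √[(nΣx²−(Σx)²)(nΣy²−(Σy)²)]
  nΣx²−(Σx)² = 8·550 − 3364 = 1036;  nΣy²−(Σy)² = 8·25524 − 96100 = 108092
  √(1036·108092) = √111983312 = 10582.2168
r = 3028 / 10582.2168 = 0.2861

0.2861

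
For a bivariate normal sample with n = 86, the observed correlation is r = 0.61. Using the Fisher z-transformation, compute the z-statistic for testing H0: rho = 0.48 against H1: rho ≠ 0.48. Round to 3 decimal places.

z_r = atanh(0.61) = 0.708921,  z_0 = atanh(0.48) = 0.522984
SE = 1/√(n−3) = 1/√83 = 0.109764
z = (z_r − z_0)/SE = (0.708921 − 0.522984) / 0.109764 = 0.185937 / 0.109764 = 1.694

1.694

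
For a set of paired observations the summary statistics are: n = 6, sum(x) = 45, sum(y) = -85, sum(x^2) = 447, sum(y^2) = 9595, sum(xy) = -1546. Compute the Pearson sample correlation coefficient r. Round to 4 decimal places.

-0.9478

Numerator: nΣxy − (Σx)(Σy) = 6·(-1546) − (45)(-85) = -5451
Denominator: √[(nΣx²−(Σx)²)(nΣy²−(Σy)²)]
  nΣx²−(Σx)² = 6·447 − 2025 = 657;  nΣy²−(Σy)² = 6·9595 − 7225 = 50345
  √(657·50345) = √33076665 = 5751.2316
r = -5451 / 5751.2316 = -0.9478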